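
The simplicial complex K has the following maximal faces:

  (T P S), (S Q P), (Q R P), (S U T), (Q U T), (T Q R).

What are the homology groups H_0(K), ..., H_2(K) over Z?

K has 6 vertices, 12 edges, 6 triangles.
rank ∂_0 = 0, rank ∂_1 = 5 ⇒ b_0 = 6 − 0 − 5 = 1; all invariant factors of ∂_1 are 1 so no torsion. So H_0 ≅ Z.
rank ∂_1 = 5, rank ∂_2 = 6 ⇒ b_1 = 12 − 5 − 6 = 1; all invariant factors of ∂_2 are 1 so no torsion. So H_1 ≅ Z.
rank ∂_2 = 6, rank ∂_3 = 0 ⇒ b_2 = 6 − 6 − 0 = 0. So H_2 ≅ 0.

H_0 = Z,  H_1 = Z,  H_2 = 0.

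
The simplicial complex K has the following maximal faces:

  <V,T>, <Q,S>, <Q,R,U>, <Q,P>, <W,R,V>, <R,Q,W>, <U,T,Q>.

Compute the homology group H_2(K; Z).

Take the total order P < Q < R < S < T < U < V < W on the vertex set. Then K (dimension 2) consists of the simplices:

  0-simplices (8): P, Q, R, S, T, U, V, W
  1-simplices (12): PQ, QR, QS, QT, QU, QW, RU, RV, RW, TU, TV, VW
  2-simplices (4): QRU, QRW, QTU, RVW

giving chain groups C_0 ≅ Z^8, C_1 ≅ Z^12, C_2 ≅ Z^4.

Boundary ∂_1: C_1 → C_0 maps an edge to its endpoints' difference, ∂[p,q] = q − p. For instance
  ∂RW = W − R.
This gives a 8×12 integer matrix of rank 7; reducing to Smith normal form yields diagonal entries (1,1,1,1,1,1,1).

∂_2: C_2 → C_1 sends each 2-simplex [p,q,r] to [q,r] − [p,r] + [p,q]. For instance
  ∂RVW = VW − RW + RV,
  ∂QTU = TU − QU + QT.
The resulting 12×4 matrix has rank 4, and its Smith normal form has invariant factors (1,1,1,1).

Computing H_k = (kernel of ∂_k) / (image of ∂_{k+1}):

  H_2: rank ker ∂_2 − rank ∂_3 = (4 − 4) − 0 = 0, and there is no ∂_3, so H_2 = 0.

H_2 = 0.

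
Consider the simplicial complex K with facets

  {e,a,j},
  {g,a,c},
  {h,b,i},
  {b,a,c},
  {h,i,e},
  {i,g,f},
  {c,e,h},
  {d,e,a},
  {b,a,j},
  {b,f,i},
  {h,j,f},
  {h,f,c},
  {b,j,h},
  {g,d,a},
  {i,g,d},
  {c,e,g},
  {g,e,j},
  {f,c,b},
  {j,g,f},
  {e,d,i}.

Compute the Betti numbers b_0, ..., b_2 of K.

Fix the vertex order a < b < c < d < e < f < g < h < i < j and write every simplex with vertices in increasing order. Then dim K = 2 and the simplices of K are:

  0-simplices (10): a, b, c, d, e, f, g, h, i, j
  1-simplices (30): ab, ac, ad, ae, ag, aj, bc, bf, bh, bi, bj, ce, cf, cg, ch, de, dg, di, eg, eh, ei, ej, fg, fh, fi, fj, gi, gj, hi, hj
  2-simplices (20): abc, abj, acg, ade, adg, aej, bcf, bfi, bhi, bhj, ceg, ceh, cfh, dei, dgi, egj, ehi, fgi, fgj, fhj

so the chain groups are C_0 ≅ Z^10, C_1 ≅ Z^30, C_2 ≅ Z^20.

The boundary map ∂_1: C_1 → C_0 maps an edge to its endpoints' difference, ∂[p,q] = q − p. For instance
  ∂bf = f − b.
This gives a 10×30 integer matrix of rank 9; reducing to Smith normal form yields diagonal entries (1,1,1,1,1,1,1,1,1).

∂_2: C_2 → C_1 sends each 2-simplex [p,q,r] to [q,r] − [p,r] + [p,q]. For instance
  ∂abj = bj − aj + ab,
  ∂bhj = hj − bj + bh.
The 30×20 boundary matrix has rank 20 and Smith normal form diag(1,1,1,1,1,1,1,1,1,1,1,1,1,1,1,1,1,1,1,2).

Now H_k = ker ∂_k / im ∂_{k+1}, so:

  H_0: rank C_0 − rank ∂_1 = 10 − 9 = 1, and the invariant factors of ∂_1 are all 1, so H_0 ≅ Z.
  H_1: rank ker ∂_1 − rank ∂_2 = (30 − 9) − 20 = 1, and ∂_2 has invariant factor 2 > 1, so H_1 ≅ Z ⊕ Z/2.
  H_2: rank ker ∂_2 − rank ∂_3 = (20 − 20) − 0 = 0, and there is no ∂_3, so H_2 ≅ 0.

(K is a triangulation of the Klein bottle.)

Hence the Betti numbers are b_0 = 1, b_1 = 1, b_2 = 0.

b_0 = 1, b_1 = 1, b_2 = 0.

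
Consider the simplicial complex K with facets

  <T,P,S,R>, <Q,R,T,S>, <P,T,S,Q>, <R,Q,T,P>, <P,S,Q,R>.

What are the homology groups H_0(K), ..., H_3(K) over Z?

Fix the vertex order P < Q < R < S < T and write every simplex with vertices in increasing order. Then dim K = 3 and the simplices of K are:

  0-simplices (5): P, Q, R, S, T
  1-simplices (10): PQ, PR, PS, PT, QR, QS, QT, RS, RT, ST
  2-simplices (10): PQR, PQS, PQT, PRS, PRT, PST, QRS, QRT, QST, RST
  3-simplices (5): PQRS, PQRT, PQST, PRST, QRST

Hence C_0 ≅ Z^5, C_1 ≅ Z^10, C_2 ≅ Z^10, C_3 ≅ Z^5.

Boundary ∂_1: C_1 → C_0 is given by ∂[p,q] = [q] − [p]. For instance
  ∂QR = R − Q.
The resulting 5×10 matrix has rank 4, and its Smith normal form has invariant factors (1,1,1,1).

∂_2: C_2 → C_1 acts by ∂[p,q,r] = [q,r] − [p,r] + [p,q]. For instance
  ∂PST = ST − PT + PS,
  ∂PQT = QT − PT + PQ.
As a 10×10 matrix over Z this has rank 6, with invariant factors (1,1,1,1,1,1).

∂_3: C_3 → C_2 sends each 3-simplex σ to the alternating sum Σ_i (−1)^i (σ with its i-th vertex removed). For instance
  ∂PQRS = QRS − PRS + PQS − PQR,
  ∂PRST = RST − PST + PRT − PRS.
The resulting 10×5 matrix has rank 4, and its Smith normal form has invariant factors (1,1,1,1).

Computing H_k = (kernel of ∂_k) / (image of ∂_{k+1}):

  H_0: rank C_0 − rank ∂_1 = 5 − 4 = 1, and the invariant factors of ∂_1 are all 1, so H_0 ≅ Z.
  H_1: rank ker ∂_1 − rank ∂_2 = (10 − 4) − 6 = 0, and the invariant factors of ∂_2 are all 1, so H_1 ≅ 0.
  H_2: rank ker ∂_2 − rank ∂_3 = (10 − 6) − 4 = 0, and the invariant factors of ∂_3 are all 1, so H_2 ≅ 0.
  H_3: rank ker ∂_3 − rank ∂_4 = (5 − 4) − 0 = 1, and there is no ∂_4, so H_3 ≅ Z.

(K is a triangulation of the 3-sphere S^3.)

H_0 = Z,  H_1 = 0,  H_2 = 0,  H_3 = Z.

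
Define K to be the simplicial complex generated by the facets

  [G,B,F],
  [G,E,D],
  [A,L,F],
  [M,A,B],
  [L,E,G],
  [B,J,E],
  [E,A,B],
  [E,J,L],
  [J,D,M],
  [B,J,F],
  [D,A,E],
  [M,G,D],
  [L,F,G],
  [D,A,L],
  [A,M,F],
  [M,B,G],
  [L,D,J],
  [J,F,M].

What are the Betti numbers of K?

Take the total order A < B < D < E < F < G < J < L < M on the vertex set. Then K (dimension 2) consists of the simplices:

  0-simplices (9): A, B, D, E, F, G, J, L, M
  1-simplices (27): AB, AD, AE, AF, AL, AM, BE, BF, BG, BJ, BM, DE, DG, DJ, DL, DM, EG, EJ, EL, FG, FJ, FL, FM, GL, GM, JL, JM
  2-simplices (18): ABE, ABM, ADE, ADL, AFL, AFM, BEJ, BFG, BFJ, BGM, DEG, DGM, DJL, DJM, EGL, EJL, FGL, FJM

so the chain groups are C_0 ≅ Z^9, C_1 ≅ Z^27, C_2 ≅ Z^18.

∂_1: C_1 → C_0 sends each edge [p,q] (with p < q) to q − p.
As a 9×27 matrix over Z this has rank 8, with invariant factors (1,1,1,1,1,1,1,1).

Boundary ∂_2: C_2 → C_1 maps a triangle to the signed sum of its edges. For instance
  ∂ADE = DE − AE + AD,
  ∂FJM = JM − FM + FJ.
The 27×18 boundary matrix has rank 18 and Smith normal form diag(1,1,1,1,1,1,1,1,1,1,1,1,1,1,1,1,1,2).

Now H_k = ker ∂_k / im ∂_{k+1}, so:

  H_0: rank C_0 − rank ∂_1 = 9 − 8 = 1, and the invariant factors of ∂_1 are all 1, so H_0 ≅ Z.
  H_1: rank ker ∂_1 − rank ∂_2 = (27 − 8) − 18 = 1, and ∂_2 has invariant factor 2 > 1, so H_1 ≅ Z ⊕ Z/2Z.
  H_2: rank ker ∂_2 − rank ∂_3 = (18 − 18) − 0 = 0, and there is no ∂_3, so H_2 ≅ 0.

Hence the Betti numbers are b_0 = 1, b_1 = 1, b_2 = 0.

b_0 = 1, b_1 = 1, b_2 = 0.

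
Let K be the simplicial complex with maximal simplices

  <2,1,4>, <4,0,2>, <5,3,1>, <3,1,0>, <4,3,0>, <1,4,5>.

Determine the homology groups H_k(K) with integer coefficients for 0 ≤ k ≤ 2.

H_0 ≅ Z,  H_1 ≅ Z,  H_2 = 0.

Order the vertices as 0 < 1 < 2 < 3 < 4 < 5. Listing each simplex with vertices in this order, K has dimension 2 with simplices:

  0-simplices (6): [0], [1], [2], [3], [4], [5]
  1-simplices (12): [0,1], [0,2], [0,3], [0,4], [1,2], [1,3], [1,4], [1,5], [2,4], [3,4], [3,5], [4,5]
  2-simplices (6): [0,1,3], [0,2,4], [0,3,4], [1,2,4], [1,3,5], [1,4,5]

Hence C_0 ≅ Z^6, C_1 ≅ Z^12, C_2 ≅ Z^6.

The boundary map ∂_1: C_1 → C_0 is given by ∂[p,q] = [q] − [p]. For instance
  ∂[1,2] = [2] − [1].
This gives a 6×12 integer matrix of rank 5; reducing to Smith normal form yields diagonal entries (1,1,1,1,1).

The boundary map ∂_2: C_2 → C_1 sends each 2-simplex [p,q,r] to [q,r] − [p,r] + [p,q]. For instance
  ∂[0,3,4] = [3,4] − [0,4] + [0,3],
  ∂[0,1,3] = [1,3] − [0,3] + [0,1].
As a 12×6 matrix over Z this has rank 6, with invariant factors (1,1,1,1,1,1).

Now H_k = ker ∂_k / im ∂_{k+1}, so:

  H_0: rank C_0 − rank ∂_1 = 6 − 5 = 1, and the invariant factors of ∂_1 are all 1, so H_0 = Z.
  H_1: rank ker ∂_1 − rank ∂_2 = (12 − 5) − 6 = 1, and the invariant factors of ∂_2 are all 1, so H_1 = Z.
  H_2: rank ker ∂_2 − rank ∂_3 = (6 − 6) − 0 = 0, and there is no ∂_3, so H_2 = 0.

(K is a triangulation of the cylinder S^1 x I.)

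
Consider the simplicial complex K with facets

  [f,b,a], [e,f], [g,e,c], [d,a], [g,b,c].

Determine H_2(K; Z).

Take the total order a < b < c < d < e < f < g on the vertex set. Then K (dimension 2) consists of the simplices:

  0-simplices (7): a, b, c, d, e, f, g
  1-simplices (10): ab, ad, af, bc, bf, bg, ce, cg, ef, eg
  2-simplices (3): abf, bcg, ceg

giving chain groups C_0 ≅ Z^7, C_1 ≅ Z^10, C_2 ≅ Z^3.

The boundary map ∂_1: C_1 → C_0 sends each edge [p,q] (with p < q) to q − p. For instance
  ∂cg = g − c.
This gives a 7×10 integer matrix of rank 6; reducing to Smith normal form yields diagonal entries (1,1,1,1,1,1).

The boundary map ∂_2: C_2 → C_1 sends each 2-simplex [p,q,r] to [q,r] − [p,r] + [p,q]. For instance
  ∂ceg = eg − cg + ce,
  ∂bcg = cg − bg + bc.
The 10×3 boundary matrix has rank 3 and Smith normal form diag(1,1,1).

Now H_k = ker ∂_k / im ∂_{k+1}, so:

  H_2: rank ker ∂_2 − rank ∂_3 = (3 − 3) − 0 = 0, and there is no ∂_3, so H_2 ≅ 0.

H_2 = 0.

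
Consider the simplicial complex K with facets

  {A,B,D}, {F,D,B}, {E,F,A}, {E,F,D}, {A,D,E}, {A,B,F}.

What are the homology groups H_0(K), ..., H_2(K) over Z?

K has 5 vertices, 9 edges, 6 triangles.
rank ∂_0 = 0, rank ∂_1 = 4 ⇒ b_0 = 5 − 0 − 4 = 1; all invariant factors of ∂_1 are 1 so no torsion. So H_0 = Z.
rank ∂_1 = 4, rank ∂_2 = 5 ⇒ b_1 = 9 − 4 − 5 = 0; all invariant factors of ∂_2 are 1 so no torsion. So H_1 = 0.
rank ∂_2 = 5, rank ∂_3 = 0 ⇒ b_2 = 6 − 5 − 0 = 1. So H_2 = Z.

H_0 ≅ Z,  H_1 = 0,  H_2 ≅ Z.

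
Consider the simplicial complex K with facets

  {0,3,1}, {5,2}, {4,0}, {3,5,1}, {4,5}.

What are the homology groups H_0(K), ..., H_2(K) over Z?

H_0 ≅ Z,  H_1 ≅ Z,  H_2 = 0.

We work with the vertex ordering 0 < 1 < 2 < 3 < 4 < 5. The simplices of K, each written with vertices in increasing order, are:

  0-simplices (6): [0], [1], [2], [3], [4], [5]
  1-simplices (8): [0,1], [0,3], [0,4], [1,3], [1,5], [2,5], [3,5], [4,5]
  2-simplices (2): [0,1,3], [1,3,5]

giving chain groups C_0 ≅ Z^6, C_1 ≅ Z^8, C_2 ≅ Z^2.

Boundary ∂_1: C_1 → C_0 maps an edge to its endpoints' difference, ∂[p,q] = q − p.
This gives a 6×8 integer matrix of rank 5; reducing to Smith normal form yields diagonal entries (1,1,1,1,1).

∂_2: C_2 → C_1 maps a triangle to the signed sum of its edges. For instance
  ∂[0,1,3] = [1,3] − [0,3] + [0,1],
  ∂[1,3,5] = [3,5] − [1,5] + [1,3].
The 8×2 boundary matrix has rank 2 and Smith normal form diag(1,1).

Reading off H_k = ker ∂_k / im ∂_{k+1}:

  H_0: rank C_0 − rank ∂_1 = 6 − 5 = 1, and the invariant factors of ∂_1 are all 1, so H_0 = Z.
  H_1: rank ker ∂_1 − rank ∂_2 = (8 − 5) − 2 = 1, and the invariant factors of ∂_2 are all 1, so H_1 = Z.
  H_2: rank ker ∂_2 − rank ∂_3 = (2 − 2) − 0 = 0, and there is no ∂_3, so H_2 = 0.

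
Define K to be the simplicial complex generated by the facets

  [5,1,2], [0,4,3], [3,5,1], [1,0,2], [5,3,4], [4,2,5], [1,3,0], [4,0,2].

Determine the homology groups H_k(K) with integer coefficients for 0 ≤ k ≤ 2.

We work with the vertex ordering 0 < 1 < 2 < 3 < 4 < 5. The simplices of K, each written with vertices in increasing order, are:

  0-simplices (6): [0], [1], [2], [3], [4], [5]
  1-simplices (12): [0,1], [0,2], [0,3], [0,4], [1,2], [1,3], [1,5], [2,4], [2,5], [3,4], [3,5], [4,5]
  2-simplices (8): [0,1,2], [0,1,3], [0,2,4], [0,3,4], [1,2,5], [1,3,5], [2,4,5], [3,4,5]

so the chain groups are C_0 ≅ Z^6, C_1 ≅ Z^12, C_2 ≅ Z^8.

Boundary ∂_1: C_1 → C_0 is given by ∂[p,q] = [q] − [p].
The resulting 6×12 matrix has rank 5, and its Smith normal form has invariant factors (1,1,1,1,1).

The boundary map ∂_2: C_2 → C_1 maps a triangle to the signed sum of its edges. For instance
  ∂[1,2,5] = [2,5] − [1,5] + [1,2],
  ∂[3,4,5] = [4,5] − [3,5] + [3,4].
The 12×8 boundary matrix has rank 7 and Smith normal form diag(1,1,1,1,1,1,1).

From H_k ≅ ker(∂_k) / im(∂_{k+1}) we obtain:

  H_0: rank C_0 − rank ∂_1 = 6 − 5 = 1, and the invariant factors of ∂_1 are all 1, so H_0 = Z.
  H_1: rank ker ∂_1 − rank ∂_2 = (12 − 5) − 7 = 0, and the invariant factors of ∂_2 are all 1, so H_1 = 0.
  H_2: rank ker ∂_2 − rank ∂_3 = (8 − 7) − 0 = 1, and there is no ∂_3, so H_2 = Z.

(K is a triangulation of the 2-sphere S^2.)

H_0 = Z,  H_1 = 0,  H_2 = Z.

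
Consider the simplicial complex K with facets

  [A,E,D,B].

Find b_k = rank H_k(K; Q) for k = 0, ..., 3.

Fix the vertex order A < B < D < E and write every simplex with vertices in increasing order. Then dim K = 3 and the simplices of K are:

  0-simplices (4): A, B, D, E
  1-simplices (6): AB, AD, AE, BD, BE, DE
  2-simplices (4): ABD, ABE, ADE, BDE
  3-simplices (1): ABDE

giving chain groups C_0 ≅ Z^4, C_1 ≅ Z^6, C_2 ≅ Z^4, C_3 ≅ Z^1.

Boundary ∂_1: C_1 → C_0 is given by ∂[p,q] = [q] − [p].
As a 4×6 matrix over Z this has rank 3, with invariant factors (1,1,1).

∂_2: C_2 → C_1 acts by ∂[p,q,r] = [q,r] − [p,r] + [p,q]. For instance
  ∂ABE = BE − AE + AB,
  ∂ABD = BD − AD + AB.
As a 6×4 matrix over Z this has rank 3, with invariant factors (1,1,1).

The boundary map ∂_3: C_3 → C_2 sends each 3-simplex σ to the alternating sum Σ_i (−1)^i (σ with its i-th vertex removed). For instance
  ∂ABDE = BDE − ADE + ABE − ABD.
This gives a 4×1 integer matrix of rank 1; reducing to Smith normal form yields diagonal entries (1).

Computing H_k = (kernel of ∂_k) / (image of ∂_{k+1}):

  H_0: rank C_0 − rank ∂_1 = 4 − 3 = 1, and the invariant factors of ∂_1 are all 1, so H_0 = Z.
  H_1: rank ker ∂_1 − rank ∂_2 = (6 − 3) − 3 = 0, and the invariant factors of ∂_2 are all 1, so H_1 = 0.
  H_2: rank ker ∂_2 − rank ∂_3 = (4 − 3) − 1 = 0, and the invariant factors of ∂_3 are all 1, so H_2 = 0.
  H_3: rank ker ∂_3 − rank ∂_4 = (1 − 1) − 0 = 0, and there is no ∂_4, so H_3 = 0.

As a check, the Euler characteristic is 4 − 6 + 4 − 1 = 1, which agrees with 1 − 0 + 0 − 0 = 1.
(K is a triangulation of the 3-simplex.)

Hence the Betti numbers are b_0 = 1, b_1 = 0, b_2 = 0, b_3 = 0.

b_0 = 1, b_1 = 0, b_2 = 0, b_3 = 0.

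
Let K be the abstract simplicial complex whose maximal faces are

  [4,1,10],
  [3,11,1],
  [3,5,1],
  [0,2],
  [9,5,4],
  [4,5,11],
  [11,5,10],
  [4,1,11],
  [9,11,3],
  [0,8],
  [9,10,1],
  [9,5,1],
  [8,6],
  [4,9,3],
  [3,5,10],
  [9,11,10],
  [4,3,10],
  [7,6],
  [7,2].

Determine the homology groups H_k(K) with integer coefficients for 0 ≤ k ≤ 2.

H_0 = Z^2,  H_1 = Z^3,  H_2 = Z.

Fix the vertex order 0 < 1 < 2 < 3 < 4 < 5 < 6 < 7 < 8 < 9 < 10 < 11 and write every simplex with vertices in increasing order. Then dim K = 2 and the simplices of K are:

  0-simplices (12): [0], [1], [2], [3], [4], [5], [6], [7], [8], [9], [10], [11]
  1-simplices (26): (26 of them)
  2-simplices (14): [1,3,5], [1,3,11], [1,4,10], [1,4,11], [1,5,9], [1,9,10], [3,4,9], [3,4,10], [3,5,10], [3,9,11], [4,5,9], [4,5,11], [5,10,11], [9,10,11]

so the chain groups are C_0 ≅ Z^12, C_1 ≅ Z^26, C_2 ≅ Z^14.

∂_1: C_1 → C_0 maps an edge to its endpoints' difference, ∂[p,q] = q − p. For instance
  ∂[1,3] = [3] − [1].
The resulting 12×26 matrix has rank 10, and its Smith normal form has invariant factors (1,1,1,1,1,1,1,1,1,1).

The boundary map ∂_2: C_2 → C_1 acts by ∂[p,q,r] = [q,r] − [p,r] + [p,q]. For instance
  ∂[1,4,11] = [4,11] − [1,11] + [1,4],
  ∂[1,9,10] = [9,10] − [1,10] + [1,9].
The 26×14 boundary matrix has rank 13 and Smith normal form diag(1,1,1,1,1,1,1,1,1,1,1,1,1).

From H_k ≅ ker(∂_k) / im(∂_{k+1}) we obtain:

  H_0: rank C_0 − rank ∂_1 = 12 − 10 = 2, and the invariant factors of ∂_1 are all 1, so H_0 ≅ Z^2.
  H_1: rank ker ∂_1 − rank ∂_2 = (26 − 10) − 13 = 3, and the invariant factors of ∂_2 are all 1, so H_1 ≅ Z^3.
  H_2: rank ker ∂_2 − rank ∂_3 = (14 − 13) − 0 = 1, and there is no ∂_3, so H_2 ≅ Z.

(K is a triangulation of the disjoint union of the circle S^1 and the torus T^2.)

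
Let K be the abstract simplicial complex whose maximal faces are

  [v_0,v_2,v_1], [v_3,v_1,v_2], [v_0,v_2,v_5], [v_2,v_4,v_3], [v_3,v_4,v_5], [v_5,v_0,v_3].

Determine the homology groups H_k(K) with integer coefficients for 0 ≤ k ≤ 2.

K has 6 vertices, 12 edges, 6 triangles.
rank ∂_0 = 0, rank ∂_1 = 5 ⇒ b_0 = 6 − 0 − 5 = 1; all invariant factors of ∂_1 are 1 so no torsion. So H_0 ≅ Z.
rank ∂_1 = 5, rank ∂_2 = 6 ⇒ b_1 = 12 − 5 − 6 = 1; all invariant factors of ∂_2 are 1 so no torsion. So H_1 ≅ Z.
rank ∂_2 = 6, rank ∂_3 = 0 ⇒ b_2 = 6 − 6 − 0 = 0. So H_2 ≅ 0.

H_0 ≅ Z,  H_1 ≅ Z,  H_2 = 0.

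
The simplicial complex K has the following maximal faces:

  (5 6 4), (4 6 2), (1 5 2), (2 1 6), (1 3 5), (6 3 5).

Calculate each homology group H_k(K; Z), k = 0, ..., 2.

H_0 ≅ Z,  H_1 ≅ Z,  H_2 = 0.

Take the total order 1 < 2 < 3 < 4 < 5 < 6 on the vertex set. Then K (dimension 2) consists of the simplices:

  0-simplices (6): [1], [2], [3], [4], [5], [6]
  1-simplices (12): [1,2], [1,3], [1,5], [1,6], [2,4], [2,5], [2,6], [3,5], [3,6], [4,5], [4,6], [5,6]
  2-simplices (6): [1,2,5], [1,2,6], [1,3,5], [2,4,6], [3,5,6], [4,5,6]

giving chain groups C_0 ≅ Z^6, C_1 ≅ Z^12, C_2 ≅ Z^6.

Boundary ∂_1: C_1 → C_0 maps an edge to its endpoints' difference, ∂[p,q] = q − p.
This gives a 6×12 integer matrix of rank 5; reducing to Smith normal form yields diagonal entries (1,1,1,1,1).

∂_2: C_2 → C_1 maps a triangle to the signed sum of its edges. For instance
  ∂[1,2,5] = [2,5] − [1,5] + [1,2],
  ∂[2,4,6] = [4,6] − [2,6] + [2,4].
The resulting 12×6 matrix has rank 6, and its Smith normal form has invariant factors (1,1,1,1,1,1).

Now H_k = ker ∂_k / im ∂_{k+1}, so:

  H_0: rank C_0 − rank ∂_1 = 6 − 5 = 1, and the invariant factors of ∂_1 are all 1, so H_0 ≅ Z.
  H_1: rank ker ∂_1 − rank ∂_2 = (12 − 5) − 6 = 1, and the invariant factors of ∂_2 are all 1, so H_1 ≅ Z.
  H_2: rank ker ∂_2 − rank ∂_3 = (6 − 6) − 0 = 0, and there is no ∂_3, so H_2 ≅ 0.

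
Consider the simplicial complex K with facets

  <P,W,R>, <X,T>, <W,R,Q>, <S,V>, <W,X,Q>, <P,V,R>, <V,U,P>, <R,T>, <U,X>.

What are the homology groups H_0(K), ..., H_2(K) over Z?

H_0 ≅ Z,  H_1 ≅ Z^2,  H_2 = 0.

Fix the vertex order P < Q < R < S < T < U < V < W < X and write every simplex with vertices in increasing order. Then dim K = 2 and the simplices of K are:

  0-simplices (9): P, Q, R, S, T, U, V, W, X
  1-simplices (15): PR, PU, PV, PW, QR, QW, QX, RT, RV, RW, SV, TX, UV, UX, WX
  2-simplices (5): PRV, PRW, PUV, QRW, QWX

giving chain groups C_0 ≅ Z^9, C_1 ≅ Z^15, C_2 ≅ Z^5.

The boundary map ∂_1: C_1 → C_0 sends each edge [p,q] (with p < q) to q − p. For instance
  ∂UX = X − U.
The resulting 9×15 matrix has rank 8, and its Smith normal form has invariant factors (1,1,1,1,1,1,1,1).

Boundary ∂_2: C_2 → C_1 maps a triangle to the signed sum of its edges. For instance
  ∂QRW = RW − QW + QR,
  ∂QWX = WX − QX + QW.
As a 15×5 matrix over Z this has rank 5, with invariant factors (1,1,1,1,1).

Computing H_k = (kernel of ∂_k) / (image of ∂_{k+1}):

  H_0: rank C_0 − rank ∂_1 = 9 − 8 = 1, and the invariant factors of ∂_1 are all 1, so H_0 = Z.
  H_1: rank ker ∂_1 − rank ∂_2 = (15 − 8) − 5 = 2, and the invariant factors of ∂_2 are all 1, so H_1 = Z^2.
  H_2: rank ker ∂_2 − rank ∂_3 = (5 − 5) − 0 = 0, and there is no ∂_3, so H_2 = 0.

As a check, the Euler characteristic is 9 − 15 + 5 = -1, which agrees with 1 − 2 + 0 = -1.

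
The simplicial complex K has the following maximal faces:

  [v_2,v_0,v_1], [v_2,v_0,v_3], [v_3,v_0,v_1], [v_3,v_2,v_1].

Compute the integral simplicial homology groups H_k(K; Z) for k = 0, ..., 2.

H_0 = Z,  H_1 = 0,  H_2 = Z.

K has 4 vertices, 6 edges, 4 triangles.
rank ∂_0 = 0, rank ∂_1 = 3 ⇒ b_0 = 4 − 0 − 3 = 1; all invariant factors of ∂_1 are 1 so no torsion. So H_0 ≅ Z.
rank ∂_1 = 3, rank ∂_2 = 3 ⇒ b_1 = 6 − 3 − 3 = 0; all invariant factors of ∂_2 are 1 so no torsion. So H_1 ≅ 0.
rank ∂_2 = 3, rank ∂_3 = 0 ⇒ b_2 = 4 − 3 − 0 = 1. So H_2 ≅ Z.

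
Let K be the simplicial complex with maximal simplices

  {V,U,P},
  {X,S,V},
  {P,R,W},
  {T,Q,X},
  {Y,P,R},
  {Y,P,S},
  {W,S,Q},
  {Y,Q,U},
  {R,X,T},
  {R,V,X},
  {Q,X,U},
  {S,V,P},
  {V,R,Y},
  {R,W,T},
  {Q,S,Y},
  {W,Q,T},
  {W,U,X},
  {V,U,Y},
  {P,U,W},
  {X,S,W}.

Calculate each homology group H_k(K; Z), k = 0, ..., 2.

H_0 = Z,  H_1 = Z ⊕ Z/2,  H_2 = 0.

We work with the vertex ordering P < Q < R < S < T < U < V < W < X < Y. The simplices of K, each written with vertices in increasing order, are:

  0-simplices (10): P, Q, R, S, T, U, V, W, X, Y
  1-simplices (30): PR, PS, PU, PV, PW, PY, QS, QT, QU, QW, QX, QY, RT, RV, RW, RX, RY, SV, SW, SX, SY, TW, TX, UV, UW, UX, UY, VX, VY, WX
  2-simplices (20): PRW, PRY, PSV, PSY, PUV, PUW, QSW, QSY, QTW, QTX, QUX, QUY, RTW, RTX, RVX, RVY, SVX, SWX, UVY, UWX

so the chain groups are C_0 ≅ Z^10, C_1 ≅ Z^30, C_2 ≅ Z^20.

∂_1: C_1 → C_0 sends each edge [p,q] (with p < q) to q − p.
This gives a 10×30 integer matrix of rank 9; reducing to Smith normal form yields diagonal entries (1,1,1,1,1,1,1,1,1).

∂_2: C_2 → C_1 sends each 2-simplex [p,q,r] to [q,r] − [p,r] + [p,q]. For instance
  ∂UVY = VY − UY + UV,
  ∂RTX = TX − RX + RT.
This gives a 30×20 integer matrix of rank 20; reducing to Smith normal form yields diagonal entries (1,1,1,1,1,1,1,1,1,1,1,1,1,1,1,1,1,1,1,2).

Computing H_k = (kernel of ∂_k) / (image of ∂_{k+1}):

  H_0: rank C_0 − rank ∂_1 = 10 − 9 = 1, and the invariant factors of ∂_1 are all 1, so H_0 ≅ Z.
  H_1: rank ker ∂_1 − rank ∂_2 = (30 − 9) − 20 = 1, and ∂_2 has invariant factor 2 > 1, so H_1 ≅ Z ⊕ Z/2.
  H_2: rank ker ∂_2 − rank ∂_3 = (20 − 20) − 0 = 0, and there is no ∂_3, so H_2 ≅ 0.

(K is a triangulation of the Klein bottle.)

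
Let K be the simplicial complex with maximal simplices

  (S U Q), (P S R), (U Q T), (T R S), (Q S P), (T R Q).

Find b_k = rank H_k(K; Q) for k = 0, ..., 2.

b_0 = 1, b_1 = 1, b_2 = 0.

Order the vertices as P < Q < R < S < T < U. Listing each simplex with vertices in this order, K has dimension 2 with simplices:

  0-simplices (6): P, Q, R, S, T, U
  1-simplices (12): PQ, PR, PS, QR, QS, QT, QU, RS, RT, ST, SU, TU
  2-simplices (6): PQS, PRS, QRT, QSU, QTU, RST

so the chain groups are C_0 ≅ Z^6, C_1 ≅ Z^12, C_2 ≅ Z^6.

The boundary map ∂_1: C_1 → C_0 is given by ∂[p,q] = [q] − [p]. For instance
  ∂RT = T − R.
As a 6×12 matrix over Z this has rank 5, with invariant factors (1,1,1,1,1).

Boundary ∂_2: C_2 → C_1 acts by ∂[p,q,r] = [q,r] − [p,r] + [p,q]. For instance
  ∂PRS = RS − PS + PR,
  ∂PQS = QS − PS + PQ.
This gives a 12×6 integer matrix of rank 6; reducing to Smith normal form yields diagonal entries (1,1,1,1,1,1).

Computing H_k = (kernel of ∂_k) / (image of ∂_{k+1}):

  H_0: rank C_0 − rank ∂_1 = 6 − 5 = 1, and the invariant factors of ∂_1 are all 1, so H_0 = Z.
  H_1: rank ker ∂_1 − rank ∂_2 = (12 − 5) − 6 = 1, and the invariant factors of ∂_2 are all 1, so H_1 = Z.
  H_2: rank ker ∂_2 − rank ∂_3 = (6 − 6) − 0 = 0, and there is no ∂_3, so H_2 = 0.

(K is a triangulation of the cylinder S^1 x I.)

Hence the Betti numbers are b_0 = 1, b_1 = 1, b_2 = 0.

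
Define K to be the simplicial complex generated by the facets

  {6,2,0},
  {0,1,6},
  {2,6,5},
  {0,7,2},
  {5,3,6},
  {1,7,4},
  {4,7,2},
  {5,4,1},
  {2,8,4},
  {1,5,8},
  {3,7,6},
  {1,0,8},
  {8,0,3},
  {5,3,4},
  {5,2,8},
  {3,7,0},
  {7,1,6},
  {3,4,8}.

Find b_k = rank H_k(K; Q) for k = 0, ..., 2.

K has 9 vertices, 27 edges, 18 triangles.
rank ∂_0 = 0, rank ∂_1 = 8 ⇒ b_0 = 9 − 0 − 8 = 1; all invariant factors of ∂_1 are 1 so no torsion. So H_0 ≅ Z.
rank ∂_1 = 8, rank ∂_2 = 18 ⇒ b_1 = 27 − 8 − 18 = 1; ∂_2 has invariant factor(s) [2] giving torsion. So H_1 ≅ Z ⊕ Z/2.
rank ∂_2 = 18, rank ∂_3 = 0 ⇒ b_2 = 18 − 18 − 0 = 0. So H_2 ≅ 0.

b_0 = 1, b_1 = 1, b_2 = 0.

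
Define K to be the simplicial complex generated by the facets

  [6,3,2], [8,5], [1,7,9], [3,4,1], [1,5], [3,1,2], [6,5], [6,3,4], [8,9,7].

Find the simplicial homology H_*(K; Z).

H_0 ≅ Z,  H_1 ≅ Z^2,  H_2 = 0.

We work with the vertex ordering 1 < 2 < 3 < 4 < 5 < 6 < 7 < 8 < 9. The simplices of K, each written with vertices in increasing order, are:

  0-simplices (9): [1], [2], [3], [4], [5], [6], [7], [8], [9]
  1-simplices (16): [1,2], [1,3], [1,4], [1,5], [1,7], [1,9], [2,3], [2,6], [3,4], [3,6], [4,6], [5,6], [5,8], [7,8], [7,9], [8,9]
  2-simplices (6): [1,2,3], [1,3,4], [1,7,9], [2,3,6], [3,4,6], [7,8,9]

so the chain groups are C_0 ≅ Z^9, C_1 ≅ Z^16, C_2 ≅ Z^6.

The boundary map ∂_1: C_1 → C_0 is given by ∂[p,q] = [q] − [p]. For instance
  ∂[1,7] = [7] − [1].
The 9×16 boundary matrix has rank 8 and Smith normal form diag(1,1,1,1,1,1,1,1).

∂_2: C_2 → C_1 acts by ∂[p,q,r] = [q,r] − [p,r] + [p,q]. For instance
  ∂[2,3,6] = [3,6] − [2,6] + [2,3],
  ∂[7,8,9] = [8,9] − [7,9] + [7,8].
As a 16×6 matrix over Z this has rank 6, with invariant factors (1,1,1,1,1,1).

Computing H_k = (kernel of ∂_k) / (image of ∂_{k+1}):

  H_0: rank C_0 − rank ∂_1 = 9 − 8 = 1, and the invariant factors of ∂_1 are all 1, so H_0 ≅ Z.
  H_1: rank ker ∂_1 − rank ∂_2 = (16 − 8) − 6 = 2, and the invariant factors of ∂_2 are all 1, so H_1 ≅ Z^2.
  H_2: rank ker ∂_2 − rank ∂_3 = (6 − 6) − 0 = 0, and there is no ∂_3, so H_2 ≅ 0.

As a check, the Euler characteristic is 9 − 16 + 6 = -1, which agrees with 1 − 2 + 0 = -1.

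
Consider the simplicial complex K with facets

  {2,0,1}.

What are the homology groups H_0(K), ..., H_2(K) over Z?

H_0 = Z,  H_1 = 0,  H_2 = 0.

Order the vertices as 0 < 1 < 2. Listing each simplex with vertices in this order, K has dimension 2 with simplices:

  0-simplices (3): [0], [1], [2]
  1-simplices (3): [0,1], [0,2], [1,2]
  2-simplices (1): [0,1,2]

Hence C_0 ≅ Z^3, C_1 ≅ Z^3, C_2 ≅ Z^1.

Boundary ∂_1: C_1 → C_0 is given by ∂[p,q] = [q] − [p]. For instance
  ∂[0,1] = [1] − [0].
The 3×3 boundary matrix has rank 2 and Smith normal form diag(1,1).

∂_2: C_2 → C_1 maps a triangle to the signed sum of its edges. For instance
  ∂[0,1,2] = [1,2] − [0,2] + [0,1].
This gives a 3×1 integer matrix of rank 1; reducing to Smith normal form yields diagonal entries (1).

Reading off H_k = ker ∂_k / im ∂_{k+1}:

  H_0: rank C_0 − rank ∂_1 = 3 − 2 = 1, and the invariant factors of ∂_1 are all 1, so H_0 ≅ Z.
  H_1: rank ker ∂_1 − rank ∂_2 = (3 − 2) − 1 = 0, and the invariant factors of ∂_2 are all 1, so H_1 ≅ 0.
  H_2: rank ker ∂_2 − rank ∂_3 = (1 − 1) − 0 = 0, and there is no ∂_3, so H_2 ≅ 0.

As a check, the Euler characteristic is 3 − 3 + 1 = 1, which agrees with 1 − 0 + 0 = 1.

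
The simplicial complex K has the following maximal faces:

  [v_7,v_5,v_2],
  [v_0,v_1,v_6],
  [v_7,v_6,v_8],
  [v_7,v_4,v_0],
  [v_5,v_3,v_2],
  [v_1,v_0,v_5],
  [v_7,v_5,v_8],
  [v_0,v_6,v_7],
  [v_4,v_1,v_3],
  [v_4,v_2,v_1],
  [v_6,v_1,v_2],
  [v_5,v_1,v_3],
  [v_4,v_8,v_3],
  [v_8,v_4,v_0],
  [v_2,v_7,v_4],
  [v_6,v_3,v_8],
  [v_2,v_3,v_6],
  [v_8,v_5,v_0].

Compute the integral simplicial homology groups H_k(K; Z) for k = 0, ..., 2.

H_0 = Z,  H_1 = Z ⊕ Z/2Z,  H_2 = 0.

Order the vertices as v_0 < v_1 < v_2 < v_3 < v_4 < v_5 < v_6 < v_7 < v_8. Listing each simplex with vertices in this order, K has dimension 2 with simplices:

  0-simplices (9): [v_0], [v_1], [v_2], [v_3], [v_4], [v_5], [v_6], [v_7], [v_8]
  1-simplices (27): (27 of them)
  2-simplices (18): (18 of them)

giving chain groups C_0 ≅ Z^9, C_1 ≅ Z^27, C_2 ≅ Z^18.

Boundary ∂_1: C_1 → C_0 sends each edge [p,q] (with p < q) to q − p.
As a 9×27 matrix over Z this has rank 8, with invariant factors (1,1,1,1,1,1,1,1).

The boundary map ∂_2: C_2 → C_1 acts by ∂[p,q,r] = [q,r] − [p,r] + [p,q]. For instance
  ∂[v_1,v_2,v_6] = [v_2,v_6] − [v_1,v_6] + [v_1,v_2],
  ∂[v_1,v_2,v_4] = [v_2,v_4] − [v_1,v_4] + [v_1,v_2].
The resulting 27×18 matrix has rank 18, and its Smith normal form has invariant factors (1,1,1,1,1,1,1,1,1,1,1,1,1,1,1,1,1,2).

From H_k ≅ ker(∂_k) / im(∂_{k+1}) we obtain:

  H_0: rank C_0 − rank ∂_1 = 9 − 8 = 1, and the invariant factors of ∂_1 are all 1, so H_0 ≅ Z.
  H_1: rank ker ∂_1 − rank ∂_2 = (27 − 8) − 18 = 1, and ∂_2 has invariant factor 2 > 1, so H_1 ≅ Z ⊕ Z/2Z.
  H_2: rank ker ∂_2 − rank ∂_3 = (18 − 18) − 0 = 0, and there is no ∂_3, so H_2 ≅ 0.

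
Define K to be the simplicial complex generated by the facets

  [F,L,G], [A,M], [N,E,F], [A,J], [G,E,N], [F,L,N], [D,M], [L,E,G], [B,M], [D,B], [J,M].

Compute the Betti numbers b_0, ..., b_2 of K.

b_0 = 2, b_1 = 3, b_2 = 0.

We work with the vertex ordering A < B < D < E < F < G < J < L < M < N. The simplices of K, each written with vertices in increasing order, are:

  0-simplices (10): A, B, D, E, F, G, J, L, M, N
  1-simplices (16): AJ, AM, BD, BM, DM, EF, EG, EL, EN, FG, FL, FN, GL, GN, JM, LN
  2-simplices (5): EFN, EGL, EGN, FGL, FLN

giving chain groups C_0 ≅ Z^10, C_1 ≅ Z^16, C_2 ≅ Z^5.

∂_1: C_1 → C_0 sends each edge [p,q] (with p < q) to q − p.
This gives a 10×16 integer matrix of rank 8; reducing to Smith normal form yields diagonal entries (1,1,1,1,1,1,1,1).

∂_2: C_2 → C_1 sends each 2-simplex [p,q,r] to [q,r] − [p,r] + [p,q]. For instance
  ∂FGL = GL − FL + FG,
  ∂EGN = GN − EN + EG.
This gives a 16×5 integer matrix of rank 5; reducing to Smith normal form yields diagonal entries (1,1,1,1,1).

Computing H_k = (kernel of ∂_k) / (image of ∂_{k+1}):

  H_0: rank C_0 − rank ∂_1 = 10 − 8 = 2, and the invariant factors of ∂_1 are all 1, so H_0 = Z^2.
  H_1: rank ker ∂_1 − rank ∂_2 = (16 − 8) − 5 = 3, and the invariant factors of ∂_2 are all 1, so H_1 = Z^3.
  H_2: rank ker ∂_2 − rank ∂_3 = (5 − 5) − 0 = 0, and there is no ∂_3, so H_2 = 0.

Hence the Betti numbers are b_0 = 2, b_1 = 3, b_2 = 0.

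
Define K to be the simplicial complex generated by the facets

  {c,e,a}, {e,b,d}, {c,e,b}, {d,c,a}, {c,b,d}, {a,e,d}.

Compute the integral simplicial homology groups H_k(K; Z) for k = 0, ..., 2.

Order the vertices as a < b < c < d < e. Listing each simplex with vertices in this order, K has dimension 2 with simplices:

  0-simplices (5): a, b, c, d, e
  1-simplices (9): ac, ad, ae, bc, bd, be, cd, ce, de
  2-simplices (6): acd, ace, ade, bcd, bce, bde

so the chain groups are C_0 ≅ Z^5, C_1 ≅ Z^9, C_2 ≅ Z^6.

Boundary ∂_1: C_1 → C_0 maps an edge to its endpoints' difference, ∂[p,q] = q − p.
The 5×9 boundary matrix has rank 4 and Smith normal form diag(1,1,1,1).

Boundary ∂_2: C_2 → C_1 sends each 2-simplex [p,q,r] to [q,r] − [p,r] + [p,q]. For instance
  ∂acd = cd − ad + ac,
  ∂ace = ce − ae + ac.
This gives a 9×6 integer matrix of rank 5; reducing to Smith normal form yields diagonal entries (1,1,1,1,1).

Now H_k = ker ∂_k / im ∂_{k+1}, so:

  H_0: rank C_0 − rank ∂_1 = 5 − 4 = 1, and the invariant factors of ∂_1 are all 1, so H_0 ≅ Z.
  H_1: rank ker ∂_1 − rank ∂_2 = (9 − 4) − 5 = 0, and the invariant factors of ∂_2 are all 1, so H_1 ≅ 0.
  H_2: rank ker ∂_2 − rank ∂_3 = (6 − 5) − 0 = 1, and there is no ∂_3, so H_2 ≅ Z.

H_0 ≅ Z,  H_1 = 0,  H_2 ≅ Z.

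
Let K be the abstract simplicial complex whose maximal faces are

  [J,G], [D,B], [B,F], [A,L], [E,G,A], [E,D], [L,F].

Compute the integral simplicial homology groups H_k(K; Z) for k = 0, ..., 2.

Take the total order A < B < D < E < F < G < J < L on the vertex set. Then K (dimension 2) consists of the simplices:

  0-simplices (8): A, B, D, E, F, G, J, L
  1-simplices (9): AE, AG, AL, BD, BF, DE, EG, FL, GJ
  2-simplices (1): AEG

giving chain groups C_0 ≅ Z^8, C_1 ≅ Z^9, C_2 ≅ Z^1.

∂_1: C_1 → C_0 sends each edge [p,q] (with p < q) to q − p. For instance
  ∂BD = D − B.
The resulting 8×9 matrix has rank 7, and its Smith normal form has invariant factors (1,1,1,1,1,1,1).

The boundary map ∂_2: C_2 → C_1 acts by ∂[p,q,r] = [q,r] − [p,r] + [p,q]. For instance
  ∂AEG = EG − AG + AE.
This gives a 9×1 integer matrix of rank 1; reducing to Smith normal form yields diagonal entries (1).

Reading off H_k = ker ∂_k / im ∂_{k+1}:

  H_0: rank C_0 − rank ∂_1 = 8 − 7 = 1, and the invariant factors of ∂_1 are all 1, so H_0 ≅ Z.
  H_1: rank ker ∂_1 − rank ∂_2 = (9 − 7) − 1 = 1, and the invariant factors of ∂_2 are all 1, so H_1 ≅ Z.
  H_2: rank ker ∂_2 − rank ∂_3 = (1 − 1) − 0 = 0, and there is no ∂_3, so H_2 ≅ 0.

H_0 = Z,  H_1 = Z,  H_2 = 0.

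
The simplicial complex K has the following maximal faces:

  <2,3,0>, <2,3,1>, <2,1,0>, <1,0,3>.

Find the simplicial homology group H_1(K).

Take the total order 0 < 1 < 2 < 3 on the vertex set. Then K (dimension 2) consists of the simplices:

  0-simplices (4): [0], [1], [2], [3]
  1-simplices (6): [0,1], [0,2], [0,3], [1,2], [1,3], [2,3]
  2-simplices (4): [0,1,2], [0,1,3], [0,2,3], [1,2,3]

so the chain groups are C_0 ≅ Z^4, C_1 ≅ Z^6, C_2 ≅ Z^4.

The boundary map ∂_1: C_1 → C_0 sends each edge [p,q] (with p < q) to q − p.
The 4×6 boundary matrix has rank 3 and Smith normal form diag(1,1,1).

∂_2: C_2 → C_1 sends each 2-simplex [p,q,r] to [q,r] − [p,r] + [p,q]. For instance
  ∂[1,2,3] = [2,3] − [1,3] + [1,2],
  ∂[0,2,3] = [2,3] − [0,3] + [0,2].
As a 6×4 matrix over Z this has rank 3, with invariant factors (1,1,1).

Reading off H_k = ker ∂_k / im ∂_{k+1}:

  H_1: rank ker ∂_1 − rank ∂_2 = (6 − 3) − 3 = 0, and the invariant factors of ∂_2 are all 1, so H_1 = 0.

H_1 = 0.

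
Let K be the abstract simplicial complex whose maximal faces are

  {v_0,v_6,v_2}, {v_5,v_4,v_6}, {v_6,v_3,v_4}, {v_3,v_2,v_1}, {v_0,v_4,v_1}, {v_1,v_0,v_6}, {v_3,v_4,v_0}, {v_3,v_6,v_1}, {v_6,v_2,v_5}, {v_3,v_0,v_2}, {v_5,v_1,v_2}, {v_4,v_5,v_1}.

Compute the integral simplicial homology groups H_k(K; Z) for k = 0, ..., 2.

We work with the vertex ordering v_0 < v_1 < v_2 < v_3 < v_4 < v_5 < v_6. The simplices of K, each written with vertices in increasing order, are:

  0-simplices (7): [v_0], [v_1], [v_2], [v_3], [v_4], [v_5], [v_6]
  1-simplices (18): (18 of them)
  2-simplices (12): (12 of them)

giving chain groups C_0 ≅ Z^7, C_1 ≅ Z^18, C_2 ≅ Z^12.

The boundary map ∂_1: C_1 → C_0 sends each edge [p,q] (with p < q) to q − p. For instance
  ∂[v_2,v_3] = [v_3] − [v_2].
The resulting 7×18 matrix has rank 6, and its Smith normal form has invariant factors (1,1,1,1,1,1).

∂_2: C_2 → C_1 sends each 2-simplex [p,q,r] to [q,r] − [p,r] + [p,q]. For instance
  ∂[v_0,v_3,v_4] = [v_3,v_4] − [v_0,v_4] + [v_0,v_3],
  ∂[v_2,v_5,v_6] = [v_5,v_6] − [v_2,v_6] + [v_2,v_5].
This gives a 18×12 integer matrix of rank 12; reducing to Smith normal form yields diagonal entries (1,1,1,1,1,1,1,1,1,1,1,2).

From H_k ≅ ker(∂_k) / im(∂_{k+1}) we obtain:

  H_0: rank C_0 − rank ∂_1 = 7 − 6 = 1, and the invariant factors of ∂_1 are all 1, so H_0 ≅ Z.
  H_1: rank ker ∂_1 − rank ∂_2 = (18 − 6) − 12 = 0, and ∂_2 has invariant factor 2 > 1, so H_1 ≅ Z/2.
  H_2: rank ker ∂_2 − rank ∂_3 = (12 − 12) − 0 = 0, and there is no ∂_3, so H_2 ≅ 0.

As a check, the Euler characteristic is 7 − 18 + 12 = 1, which agrees with 1 − 0 + 0 = 1.
(K is a triangulation of the real projective plane RP^2.)

H_0 ≅ Z,  H_1 ≅ Z/2,  H_2 = 0.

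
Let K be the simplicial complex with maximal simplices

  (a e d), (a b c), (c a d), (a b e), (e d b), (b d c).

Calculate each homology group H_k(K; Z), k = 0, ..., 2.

We work with the vertex ordering a < b < c < d < e. The simplices of K, each written with vertices in increasing order, are:

  0-simplices (5): a, b, c, d, e
  1-simplices (9): ab, ac, ad, ae, bc, bd, be, cd, de
  2-simplices (6): abc, abe, acd, ade, bcd, bde

Hence C_0 ≅ Z^5, C_1 ≅ Z^9, C_2 ≅ Z^6.

Boundary ∂_1: C_1 → C_0 maps an edge to its endpoints' difference, ∂[p,q] = q − p.
The resulting 5×9 matrix has rank 4, and its Smith normal form has invariant factors (1,1,1,1).

∂_2: C_2 → C_1 sends each 2-simplex [p,q,r] to [q,r] − [p,r] + [p,q]. For instance
  ∂ade = de − ae + ad,
  ∂abc = bc − ac + ab.
This gives a 9×6 integer matrix of rank 5; reducing to Smith normal form yields diagonal entries (1,1,1,1,1).

Computing H_k = (kernel of ∂_k) / (image of ∂_{k+1}):

  H_0: rank C_0 − rank ∂_1 = 5 − 4 = 1, and the invariant factors of ∂_1 are all 1, so H_0 ≅ Z.
  H_1: rank ker ∂_1 − rank ∂_2 = (9 − 4) − 5 = 0, and the invariant factors of ∂_2 are all 1, so H_1 ≅ 0.
  H_2: rank ker ∂_2 − rank ∂_3 = (6 − 5) − 0 = 1, and there is no ∂_3, so H_2 ≅ Z.

H_0 ≅ Z,  H_1 = 0,  H_2 ≅ Z.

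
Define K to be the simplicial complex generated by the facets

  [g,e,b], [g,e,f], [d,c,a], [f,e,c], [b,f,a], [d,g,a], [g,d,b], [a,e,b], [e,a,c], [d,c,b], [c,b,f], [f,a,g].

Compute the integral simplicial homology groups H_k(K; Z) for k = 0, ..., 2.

Fix the vertex order a < b < c < d < e < f < g and write every simplex with vertices in increasing order. Then dim K = 2 and the simplices of K are:

  0-simplices (7): a, b, c, d, e, f, g
  1-simplices (18): ab, ac, ad, ae, af, ag, bc, bd, be, bf, bg, cd, ce, cf, dg, ef, eg, fg
  2-simplices (12): abe, abf, acd, ace, adg, afg, bcd, bcf, bdg, beg, cef, efg

Hence C_0 ≅ Z^7, C_1 ≅ Z^18, C_2 ≅ Z^12.

∂_1: C_1 → C_0 sends each edge [p,q] (with p < q) to q − p.
This gives a 7×18 integer matrix of rank 6; reducing to Smith normal form yields diagonal entries (1,1,1,1,1,1).

Boundary ∂_2: C_2 → C_1 sends each 2-simplex [p,q,r] to [q,r] − [p,r] + [p,q]. For instance
  ∂bcd = cd − bd + bc,
  ∂abf = bf − af + ab.
This gives a 18×12 integer matrix of rank 12; reducing to Smith normal form yields diagonal entries (1,1,1,1,1,1,1,1,1,1,1,2).

Now H_k = ker ∂_k / im ∂_{k+1}, so:

  H_0: rank C_0 − rank ∂_1 = 7 − 6 = 1, and the invariant factors of ∂_1 are all 1, so H_0 = Z.
  H_1: rank ker ∂_1 − rank ∂_2 = (18 − 6) − 12 = 0, and ∂_2 has invariant factor 2 > 1, so H_1 = Z/2.
  H_2: rank ker ∂_2 − rank ∂_3 = (12 − 12) − 0 = 0, and there is no ∂_3, so H_2 = 0.

H_0 = Z,  H_1 = Z/2,  H_2 = 0.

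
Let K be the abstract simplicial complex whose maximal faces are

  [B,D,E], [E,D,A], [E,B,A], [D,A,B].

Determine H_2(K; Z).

H_2 ≅ Z.

Take the total order A < B < D < E on the vertex set. Then K (dimension 2) consists of the simplices:

  0-simplices (4): A, B, D, E
  1-simplices (6): AB, AD, AE, BD, BE, DE
  2-simplices (4): ABD, ABE, ADE, BDE

Hence C_0 ≅ Z^4, C_1 ≅ Z^6, C_2 ≅ Z^4.

The boundary map ∂_1: C_1 → C_0 is given by ∂[p,q] = [q] − [p]. For instance
  ∂AB = B − A.
This gives a 4×6 integer matrix of rank 3; reducing to Smith normal form yields diagonal entries (1,1,1).

The boundary map ∂_2: C_2 → C_1 maps a triangle to the signed sum of its edges. For instance
  ∂ADE = DE − AE + AD,
  ∂ABD = BD − AD + AB.
This gives a 6×4 integer matrix of rank 3; reducing to Smith normal form yields diagonal entries (1,1,1).

Now H_k = ker ∂_k / im ∂_{k+1}, so:

  H_2: rank ker ∂_2 − rank ∂_3 = (4 − 3) − 0 = 1, and there is no ∂_3, so H_2 ≅ Z.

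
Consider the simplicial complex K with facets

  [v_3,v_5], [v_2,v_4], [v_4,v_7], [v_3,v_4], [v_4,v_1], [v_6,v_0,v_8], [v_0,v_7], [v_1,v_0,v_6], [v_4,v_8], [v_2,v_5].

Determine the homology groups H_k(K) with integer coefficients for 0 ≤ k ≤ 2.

H_0 ≅ Z,  H_1 ≅ Z^3,  H_2 = 0.

K has 9 vertices, 13 edges, 2 triangles.
rank ∂_0 = 0, rank ∂_1 = 8 ⇒ b_0 = 9 − 0 − 8 = 1; all invariant factors of ∂_1 are 1 so no torsion. So H_0 = Z.
rank ∂_1 = 8, rank ∂_2 = 2 ⇒ b_1 = 13 − 8 − 2 = 3; all invariant factors of ∂_2 are 1 so no torsion. So H_1 = Z^3.
rank ∂_2 = 2, rank ∂_3 = 0 ⇒ b_2 = 2 − 2 − 0 = 0. So H_2 = 0.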